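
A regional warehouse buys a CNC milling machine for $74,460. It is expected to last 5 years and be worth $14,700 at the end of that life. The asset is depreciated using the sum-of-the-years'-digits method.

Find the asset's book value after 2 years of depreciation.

Depreciable base = $74,460 − $14,700 = $59,760.
Sum of the years' digits = 5+4+3+2+1 = 15.
Year 1: $59,760 × 5/15 = $19,920. Book value $54,540.
Year 2: $59,760 × 4/15 = $15,936. Book value $38,604.

$38,604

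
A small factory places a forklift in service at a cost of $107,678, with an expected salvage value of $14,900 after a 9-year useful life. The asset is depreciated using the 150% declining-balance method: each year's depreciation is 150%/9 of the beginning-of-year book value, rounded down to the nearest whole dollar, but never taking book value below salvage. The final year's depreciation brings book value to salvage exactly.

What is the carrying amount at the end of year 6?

$36,063

Depreciable base = $107,678 − $14,900 = $92,778.
Year 1: ⌊$107,678 × 150%/9⌋ = $17,946. Book value $89,732.
Year 2: ⌊$89,732 × 150%/9⌋ = $14,955. Book value $74,777.
Year 3: ⌊$74,777 × 150%/9⌋ = $12,462. Book value $62,315.
Year 4: ⌊$62,315 × 150%/9⌋ = $10,385. Book value $51,930.
Year 5: ⌊$51,930 × 150%/9⌋ = $8,655. Book value $43,275.
Year 6: ⌊$43,275 × 150%/9⌋ = $7,212. Book value $36,063.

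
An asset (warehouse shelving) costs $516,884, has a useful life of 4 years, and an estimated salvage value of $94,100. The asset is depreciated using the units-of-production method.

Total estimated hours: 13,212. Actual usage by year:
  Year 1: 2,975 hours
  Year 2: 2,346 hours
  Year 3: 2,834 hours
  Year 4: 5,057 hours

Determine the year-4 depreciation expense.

$161,824

Depreciable base = $516,884 − $94,100 = $422,784.
Rate = $422,784 / 13,212 hours = $32 per hour.
Year 1: 2,975 × $32 = $95,200. Book value $421,684.
Year 2: 2,346 × $32 = $75,072. Book value $346,612.
Year 3: 2,834 × $32 = $90,688. Book value $255,924.
Year 4: 5,057 × $32 = $161,824. Book value $94,100.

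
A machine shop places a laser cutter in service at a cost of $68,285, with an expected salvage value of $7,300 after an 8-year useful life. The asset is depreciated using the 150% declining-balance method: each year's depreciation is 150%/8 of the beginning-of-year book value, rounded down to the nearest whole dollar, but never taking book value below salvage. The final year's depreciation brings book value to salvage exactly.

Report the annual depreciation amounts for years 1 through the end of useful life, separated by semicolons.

Depreciable base = $68,285 − $7,300 = $60,985.
Year 1: ⌊$68,285 × 150%/8⌋ = $12,803. Book value $55,482.
Year 2: ⌊$55,482 × 150%/8⌋ = $10,402. Book value $45,080.
Year 3: ⌊$45,080 × 150%/8⌋ = $8,452. Book value $36,628.
Year 4: ⌊$36,628 × 150%/8⌋ = $6,867. Book value $29,761.
Year 5: ⌊$29,761 × 150%/8⌋ = $5,580. Book value $24,181.
Year 6: ⌊$24,181 × 150%/8⌋ = $4,533. Book value $19,648.
Year 7: ⌊$19,648 × 150%/8⌋ = $3,684. Book value $15,964.
Year 8 (final): $15,964 − $7,300 = $8,664. Book value $7,300.

$12,803; $10,402; $8,452; $6,867; $5,580; $4,533; $3,684; $8,664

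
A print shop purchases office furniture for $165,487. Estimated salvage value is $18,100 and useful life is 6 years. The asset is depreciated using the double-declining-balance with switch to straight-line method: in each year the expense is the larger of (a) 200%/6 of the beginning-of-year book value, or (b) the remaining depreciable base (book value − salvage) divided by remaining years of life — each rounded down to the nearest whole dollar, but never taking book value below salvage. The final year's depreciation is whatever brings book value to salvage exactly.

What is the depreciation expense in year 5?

Depreciable base = $165,487 − $18,100 = $147,387.
Year 1: DB = ⌊$165,487 × 200%/6⌋ = $55,162; SL = ⌊$147,387/6⌋ = $24,564 → take DB $55,162. Book value $110,325.
Year 2: DB = ⌊$110,325 × 200%/6⌋ = $36,775; SL = ⌊$92,225/5⌋ = $18,445 → take DB $36,775. Book value $73,550.
Year 3: DB = ⌊$73,550 × 200%/6⌋ = $24,516; SL = ⌊$55,450/4⌋ = $13,862 → take DB $24,516. Book value $49,034.
Year 4: DB = ⌊$49,034 × 200%/6⌋ = $16,344; SL = ⌊$30,934/3⌋ = $10,311 → take DB $16,344. Book value $32,690.
Year 5: DB = ⌊$32,690 × 200%/6⌋ = $10,896; SL = ⌊$14,590/2⌋ = $7,295 → take DB $10,896. Book value $21,794.

$10,896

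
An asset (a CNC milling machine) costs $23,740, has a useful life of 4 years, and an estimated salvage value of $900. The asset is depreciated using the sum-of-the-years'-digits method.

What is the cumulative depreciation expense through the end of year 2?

Depreciable base = $23,740 − $900 = $22,840.
Sum of the years' digits = 4+3+2+1 = 10.
Year 1: $22,840 × 4/10 = $9,136. Book value $14,604.
Year 2: $22,840 × 3/10 = $6,852. Book value $7,752.
Accumulated through year 2 = $23,740 − $7,752 = $15,988.

$15,988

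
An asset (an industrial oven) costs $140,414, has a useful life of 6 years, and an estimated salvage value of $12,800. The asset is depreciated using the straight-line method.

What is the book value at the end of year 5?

$34,069

Depreciable base = $140,414 − $12,800 = $127,614.
Annual expense = $127,614 / 6 = $21,269.
End of year 1: book value $119,145.
End of year 2: book value $97,876.
End of year 3: book value $76,607.
End of year 4: book value $55,338.
End of year 5: book value $34,069.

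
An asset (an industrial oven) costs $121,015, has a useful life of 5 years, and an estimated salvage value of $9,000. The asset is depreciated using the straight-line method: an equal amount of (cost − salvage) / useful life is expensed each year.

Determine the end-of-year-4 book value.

Depreciable base = $121,015 − $9,000 = $112,015.
Annual expense = $112,015 / 5 = $22,403.
End of year 1: book value $98,612.
End of year 2: book value $76,209.
End of year 3: book value $53,806.
End of year 4: book value $31,403.

$31,403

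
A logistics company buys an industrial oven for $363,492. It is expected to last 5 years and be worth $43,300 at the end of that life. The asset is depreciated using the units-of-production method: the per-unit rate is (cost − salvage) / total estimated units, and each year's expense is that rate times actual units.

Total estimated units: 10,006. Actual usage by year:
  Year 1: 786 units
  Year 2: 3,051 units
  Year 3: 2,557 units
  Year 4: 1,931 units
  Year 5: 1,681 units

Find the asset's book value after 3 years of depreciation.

$158,884

Depreciable base = $363,492 − $43,300 = $320,192.
Rate = $320,192 / 10,006 units = $32 per unit.
Year 1: 786 × $32 = $25,152. Book value $338,340.
Year 2: 3,051 × $32 = $97,632. Book value $240,708.
Year 3: 2,557 × $32 = $81,824. Book value $158,884.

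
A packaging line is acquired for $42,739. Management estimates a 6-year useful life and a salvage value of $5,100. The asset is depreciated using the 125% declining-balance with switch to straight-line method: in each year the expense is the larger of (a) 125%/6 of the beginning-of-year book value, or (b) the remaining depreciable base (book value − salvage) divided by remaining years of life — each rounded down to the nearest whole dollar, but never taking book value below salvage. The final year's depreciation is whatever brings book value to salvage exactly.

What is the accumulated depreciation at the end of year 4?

Depreciable base = $42,739 − $5,100 = $37,639.
Year 1: DB = ⌊$42,739 × 125%/6⌋ = $8,903; SL = ⌊$37,639/6⌋ = $6,273 → take DB $8,903. Book value $33,836.
Year 2: DB = ⌊$33,836 × 125%/6⌋ = $7,049; SL = ⌊$28,736/5⌋ = $5,747 → take DB $7,049. Book value $26,787.
Year 3: DB = ⌊$26,787 × 125%/6⌋ = $5,580; SL = ⌊$21,687/4⌋ = $5,421 → take DB $5,580. Book value $21,207.
Year 4: DB = ⌊$21,207 × 125%/6⌋ = $4,418; SL = ⌊$16,107/3⌋ = $5,369 → take SL $5,369. Book value $15,838.
Accumulated through year 4 = $42,739 − $15,838 = $26,901.

$26,901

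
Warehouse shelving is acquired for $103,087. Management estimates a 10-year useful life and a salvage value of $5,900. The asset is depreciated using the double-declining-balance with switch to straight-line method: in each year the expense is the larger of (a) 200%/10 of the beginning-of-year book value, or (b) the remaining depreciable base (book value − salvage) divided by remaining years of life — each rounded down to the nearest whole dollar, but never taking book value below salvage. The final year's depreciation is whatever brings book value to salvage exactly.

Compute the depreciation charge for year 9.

Depreciable base = $103,087 − $5,900 = $97,187.
Year 1: DB = ⌊$103,087 × 200%/10⌋ = $20,617; SL = ⌊$97,187/10⌋ = $9,718 → take DB $20,617. Book value $82,470.
Year 2: DB = ⌊$82,470 × 200%/10⌋ = $16,494; SL = ⌊$76,570/9⌋ = $8,507 → take DB $16,494. Book value $65,976.
Year 3: DB = ⌊$65,976 × 200%/10⌋ = $13,195; SL = ⌊$60,076/8⌋ = $7,509 → take DB $13,195. Book value $52,781.
Year 4: DB = ⌊$52,781 × 200%/10⌋ = $10,556; SL = ⌊$46,881/7⌋ = $6,697 → take DB $10,556. Book value $42,225.
Year 5: DB = ⌊$42,225 × 200%/10⌋ = $8,445; SL = ⌊$36,325/6⌋ = $6,054 → take DB $8,445. Book value $33,780.
Year 6: DB = ⌊$33,780 × 200%/10⌋ = $6,756; SL = ⌊$27,880/5⌋ = $5,576 → take DB $6,756. Book value $27,024.
Year 7: DB = ⌊$27,024 × 200%/10⌋ = $5,404; SL = ⌊$21,124/4⌋ = $5,281 → take DB $5,404. Book value $21,620.
Year 8: DB = ⌊$21,620 × 200%/10⌋ = $4,324; SL = ⌊$15,720/3⌋ = $5,240 → take SL $5,240. Book value $16,380.
Year 9: DB = ⌊$16,380 × 200%/10⌋ = $3,276; SL = ⌊$10,480/2⌋ = $5,240 → take SL $5,240. Book value $11,140.

$5,240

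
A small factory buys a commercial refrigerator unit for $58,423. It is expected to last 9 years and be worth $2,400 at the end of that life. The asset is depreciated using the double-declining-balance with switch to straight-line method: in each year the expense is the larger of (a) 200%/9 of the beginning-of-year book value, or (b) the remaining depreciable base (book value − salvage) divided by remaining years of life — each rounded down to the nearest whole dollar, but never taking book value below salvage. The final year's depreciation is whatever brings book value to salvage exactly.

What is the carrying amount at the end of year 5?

Depreciable base = $58,423 − $2,400 = $56,023.
Year 1: DB = ⌊$58,423 × 200%/9⌋ = $12,982; SL = ⌊$56,023/9⌋ = $6,224 → take DB $12,982. Book value $45,441.
Year 2: DB = ⌊$45,441 × 200%/9⌋ = $10,098; SL = ⌊$43,041/8⌋ = $5,380 → take DB $10,098. Book value $35,343.
Year 3: DB = ⌊$35,343 × 200%/9⌋ = $7,854; SL = ⌊$32,943/7⌋ = $4,706 → take DB $7,854. Book value $27,489.
Year 4: DB = ⌊$27,489 × 200%/9⌋ = $6,108; SL = ⌊$25,089/6⌋ = $4,181 → take DB $6,108. Book value $21,381.
Year 5: DB = ⌊$21,381 × 200%/9⌋ = $4,751; SL = ⌊$18,981/5⌋ = $3,796 → take DB $4,751. Book value $16,630.

$16,630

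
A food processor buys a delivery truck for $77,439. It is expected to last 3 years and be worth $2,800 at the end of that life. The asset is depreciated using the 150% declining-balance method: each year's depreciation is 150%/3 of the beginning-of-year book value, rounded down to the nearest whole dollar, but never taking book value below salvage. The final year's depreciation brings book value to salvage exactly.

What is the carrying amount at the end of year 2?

$19,360

Depreciable base = $77,439 − $2,800 = $74,639.
Year 1: ⌊$77,439 × 150%/3⌋ = $38,719. Book value $38,720.
Year 2: ⌊$38,720 × 150%/3⌋ = $19,360. Book value $19,360.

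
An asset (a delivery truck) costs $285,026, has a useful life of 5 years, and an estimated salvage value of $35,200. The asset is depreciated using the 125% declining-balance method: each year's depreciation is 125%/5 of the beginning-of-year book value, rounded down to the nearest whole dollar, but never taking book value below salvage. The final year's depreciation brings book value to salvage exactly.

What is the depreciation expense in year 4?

Depreciable base = $285,026 − $35,200 = $249,826.
Year 1: ⌊$285,026 × 125%/5⌋ = $71,256. Book value $213,770.
Year 2: ⌊$213,770 × 125%/5⌋ = $53,442. Book value $160,328.
Year 3: ⌊$160,328 × 125%/5⌋ = $40,082. Book value $120,246.
Year 4: ⌊$120,246 × 125%/5⌋ = $30,061. Book value $90,185.

$30,061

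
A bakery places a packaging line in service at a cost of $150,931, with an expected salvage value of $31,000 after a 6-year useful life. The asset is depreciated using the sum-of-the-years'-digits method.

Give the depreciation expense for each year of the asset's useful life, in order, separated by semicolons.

$34,266; $28,555; $22,844; $17,133; $11,422; $5,711

Depreciable base = $150,931 − $31,000 = $119,931.
Sum of the years' digits = 6+5+4+3+2+1 = 21.
Year 1: $119,931 × 6/21 = $34,266. Book value $116,665.
Year 2: $119,931 × 5/21 = $28,555. Book value $88,110.
Year 3: $119,931 × 4/21 = $22,844. Book value $65,266.
Year 4: $119,931 × 3/21 = $17,133. Book value $48,133.
Year 5: $119,931 × 2/21 = $11,422. Book value $36,711.
Year 6: $119,931 × 1/21 = $5,711. Book value $31,000.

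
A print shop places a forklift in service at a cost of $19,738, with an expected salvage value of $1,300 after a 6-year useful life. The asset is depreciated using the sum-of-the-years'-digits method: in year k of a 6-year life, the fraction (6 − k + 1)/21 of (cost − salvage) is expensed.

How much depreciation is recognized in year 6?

$878

Depreciable base = $19,738 − $1,300 = $18,438.
Sum of the years' digits = 6+5+4+3+2+1 = 21.
Year 1: $18,438 × 6/21 = $5,268. Book value $14,470.
Year 2: $18,438 × 5/21 = $4,390. Book value $10,080.
Year 3: $18,438 × 4/21 = $3,512. Book value $6,568.
Year 4: $18,438 × 3/21 = $2,634. Book value $3,934.
Year 5: $18,438 × 2/21 = $1,756. Book value $2,178.
Year 6: $18,438 × 1/21 = $878. Book value $1,300.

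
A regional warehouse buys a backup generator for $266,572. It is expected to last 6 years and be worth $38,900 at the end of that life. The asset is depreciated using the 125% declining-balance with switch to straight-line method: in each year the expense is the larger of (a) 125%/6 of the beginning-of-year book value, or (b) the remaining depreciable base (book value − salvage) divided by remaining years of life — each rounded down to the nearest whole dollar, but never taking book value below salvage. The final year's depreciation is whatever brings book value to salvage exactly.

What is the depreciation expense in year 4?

Depreciable base = $266,572 − $38,900 = $227,672.
Year 1: DB = ⌊$266,572 × 125%/6⌋ = $55,535; SL = ⌊$227,672/6⌋ = $37,945 → take DB $55,535. Book value $211,037.
Year 2: DB = ⌊$211,037 × 125%/6⌋ = $43,966; SL = ⌊$172,137/5⌋ = $34,427 → take DB $43,966. Book value $167,071.
Year 3: DB = ⌊$167,071 × 125%/6⌋ = $34,806; SL = ⌊$128,171/4⌋ = $32,042 → take DB $34,806. Book value $132,265.
Year 4: DB = ⌊$132,265 × 125%/6⌋ = $27,555; SL = ⌊$93,365/3⌋ = $31,121 → take SL $31,121. Book value $101,144.

$31,121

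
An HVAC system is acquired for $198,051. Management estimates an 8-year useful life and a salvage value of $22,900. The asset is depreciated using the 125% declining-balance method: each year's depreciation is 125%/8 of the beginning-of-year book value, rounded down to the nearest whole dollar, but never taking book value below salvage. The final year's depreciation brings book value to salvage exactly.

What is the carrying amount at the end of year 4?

$100,378

Depreciable base = $198,051 − $22,900 = $175,151.
Year 1: ⌊$198,051 × 125%/8⌋ = $30,945. Book value $167,106.
Year 2: ⌊$167,106 × 125%/8⌋ = $26,110. Book value $140,996.
Year 3: ⌊$140,996 × 125%/8⌋ = $22,030. Book value $118,966.
Year 4: ⌊$118,966 × 125%/8⌋ = $18,588. Book value $100,378.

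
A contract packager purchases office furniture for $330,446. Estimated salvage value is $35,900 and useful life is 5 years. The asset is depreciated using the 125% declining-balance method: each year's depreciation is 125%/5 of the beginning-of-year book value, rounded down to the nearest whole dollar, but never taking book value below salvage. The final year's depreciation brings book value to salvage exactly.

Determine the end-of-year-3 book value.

$139,408

Depreciable base = $330,446 − $35,900 = $294,546.
Year 1: ⌊$330,446 × 125%/5⌋ = $82,611. Book value $247,835.
Year 2: ⌊$247,835 × 125%/5⌋ = $61,958. Book value $185,877.
Year 3: ⌊$185,877 × 125%/5⌋ = $46,469. Book value $139,408.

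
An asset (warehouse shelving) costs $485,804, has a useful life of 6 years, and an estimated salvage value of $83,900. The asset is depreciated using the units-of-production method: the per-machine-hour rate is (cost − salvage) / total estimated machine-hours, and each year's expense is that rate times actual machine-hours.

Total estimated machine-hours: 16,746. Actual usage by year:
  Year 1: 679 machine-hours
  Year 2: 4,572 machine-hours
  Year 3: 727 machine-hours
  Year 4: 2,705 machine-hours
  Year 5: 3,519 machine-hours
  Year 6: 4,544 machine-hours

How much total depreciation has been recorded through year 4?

Depreciable base = $485,804 − $83,900 = $401,904.
Rate = $401,904 / 16,746 machine-hours = $24 per machine-hour.
Year 1: 679 × $24 = $16,296. Book value $469,508.
Year 2: 4,572 × $24 = $109,728. Book value $359,780.
Year 3: 727 × $24 = $17,448. Book value $342,332.
Year 4: 2,705 × $24 = $64,920. Book value $277,412.
Accumulated through year 4 = $485,804 − $277,412 = $208,392.

$208,392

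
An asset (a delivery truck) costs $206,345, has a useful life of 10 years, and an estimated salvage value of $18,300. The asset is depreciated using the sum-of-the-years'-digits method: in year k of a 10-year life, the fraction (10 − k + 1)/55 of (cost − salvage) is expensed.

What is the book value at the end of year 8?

Depreciable base = $206,345 − $18,300 = $188,045.
Sum of the years' digits = 10+9+8+7+6+5+4+3+2+1 = 55.
Year 1: $188,045 × 10/55 = $34,190. Book value $172,155.
Year 2: $188,045 × 9/55 = $30,771. Book value $141,384.
Year 3: $188,045 × 8/55 = $27,352. Book value $114,032.
Year 4: $188,045 × 7/55 = $23,933. Book value $90,099.
Year 5: $188,045 × 6/55 = $20,514. Book value $69,585.
Year 6: $188,045 × 5/55 = $17,095. Book value $52,490.
Year 7: $188,045 × 4/55 = $13,676. Book value $38,814.
Year 8: $188,045 × 3/55 = $10,257. Book value $28,557.

$28,557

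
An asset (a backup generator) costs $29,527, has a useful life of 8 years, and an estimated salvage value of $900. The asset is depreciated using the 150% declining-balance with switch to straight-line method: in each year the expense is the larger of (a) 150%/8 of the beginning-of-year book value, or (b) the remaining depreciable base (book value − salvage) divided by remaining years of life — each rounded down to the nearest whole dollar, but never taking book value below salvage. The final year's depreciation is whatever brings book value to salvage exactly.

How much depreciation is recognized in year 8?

$2,988

Depreciable base = $29,527 − $900 = $28,627.
Year 1: DB = ⌊$29,527 × 150%/8⌋ = $5,536; SL = ⌊$28,627/8⌋ = $3,578 → take DB $5,536. Book value $23,991.
Year 2: DB = ⌊$23,991 × 150%/8⌋ = $4,498; SL = ⌊$23,091/7⌋ = $3,298 → take DB $4,498. Book value $19,493.
Year 3: DB = ⌊$19,493 × 150%/8⌋ = $3,654; SL = ⌊$18,593/6⌋ = $3,098 → take DB $3,654. Book value $15,839.
Year 4: DB = ⌊$15,839 × 150%/8⌋ = $2,969; SL = ⌊$14,939/5⌋ = $2,987 → take SL $2,987. Book value $12,852.
Year 5: DB = ⌊$12,852 × 150%/8⌋ = $2,409; SL = ⌊$11,952/4⌋ = $2,988 → take SL $2,988. Book value $9,864.
Year 6: DB = ⌊$9,864 × 150%/8⌋ = $1,849; SL = ⌊$8,964/3⌋ = $2,988 → take SL $2,988. Book value $6,876.
Year 7: DB = ⌊$6,876 × 150%/8⌋ = $1,289; SL = ⌊$5,976/2⌋ = $2,988 → take SL $2,988. Book value $3,888.
Year 8 (final): $3,888 − $900 = $2,988. Book value $900.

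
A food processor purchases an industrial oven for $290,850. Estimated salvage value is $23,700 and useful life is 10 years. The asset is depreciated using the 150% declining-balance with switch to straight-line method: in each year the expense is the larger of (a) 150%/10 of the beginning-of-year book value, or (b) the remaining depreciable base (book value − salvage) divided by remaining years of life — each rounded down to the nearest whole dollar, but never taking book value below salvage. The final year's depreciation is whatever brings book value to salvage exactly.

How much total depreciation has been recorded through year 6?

Depreciable base = $290,850 − $23,700 = $267,150.
Year 1: DB = ⌊$290,850 × 150%/10⌋ = $43,627; SL = ⌊$267,150/10⌋ = $26,715 → take DB $43,627. Book value $247,223.
Year 2: DB = ⌊$247,223 × 150%/10⌋ = $37,083; SL = ⌊$223,523/9⌋ = $24,835 → take DB $37,083. Book value $210,140.
Year 3: DB = ⌊$210,140 × 150%/10⌋ = $31,521; SL = ⌊$186,440/8⌋ = $23,305 → take DB $31,521. Book value $178,619.
Year 4: DB = ⌊$178,619 × 150%/10⌋ = $26,792; SL = ⌊$154,919/7⌋ = $22,131 → take DB $26,792. Book value $151,827.
Year 5: DB = ⌊$151,827 × 150%/10⌋ = $22,774; SL = ⌊$128,127/6⌋ = $21,354 → take DB $22,774. Book value $129,053.
Year 6: DB = ⌊$129,053 × 150%/10⌋ = $19,357; SL = ⌊$105,353/5⌋ = $21,070 → take SL $21,070. Book value $107,983.
Accumulated through year 6 = $290,850 − $107,983 = $182,867.

$182,867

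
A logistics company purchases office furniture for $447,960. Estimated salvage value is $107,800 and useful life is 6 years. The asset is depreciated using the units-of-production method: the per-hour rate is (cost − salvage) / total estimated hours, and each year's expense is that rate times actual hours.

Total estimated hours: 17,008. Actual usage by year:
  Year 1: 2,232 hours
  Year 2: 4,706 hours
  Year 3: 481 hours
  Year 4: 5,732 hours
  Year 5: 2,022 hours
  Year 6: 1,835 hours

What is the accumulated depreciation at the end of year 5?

Depreciable base = $447,960 − $107,800 = $340,160.
Rate = $340,160 / 17,008 hours = $20 per hour.
Year 1: 2,232 × $20 = $44,640. Book value $403,320.
Year 2: 4,706 × $20 = $94,120. Book value $309,200.
Year 3: 481 × $20 = $9,620. Book value $299,580.
Year 4: 5,732 × $20 = $114,640. Book value $184,940.
Year 5: 2,022 × $20 = $40,440. Book value $144,500.
Accumulated through year 5 = $447,960 − $144,500 = $303,460.

$303,460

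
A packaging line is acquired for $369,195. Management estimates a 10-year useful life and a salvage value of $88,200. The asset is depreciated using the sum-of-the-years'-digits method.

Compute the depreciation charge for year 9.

$10,218

Depreciable base = $369,195 − $88,200 = $280,995.
Sum of the years' digits = 10+9+8+7+6+5+4+3+2+1 = 55.
Year 1: $280,995 × 10/55 = $51,090. Book value $318,105.
Year 2: $280,995 × 9/55 = $45,981. Book value $272,124.
Year 3: $280,995 × 8/55 = $40,872. Book value $231,252.
Year 4: $280,995 × 7/55 = $35,763. Book value $195,489.
Year 5: $280,995 × 6/55 = $30,654. Book value $164,835.
Year 6: $280,995 × 5/55 = $25,545. Book value $139,290.
Year 7: $280,995 × 4/55 = $20,436. Book value $118,854.
Year 8: $280,995 × 3/55 = $15,327. Book value $103,527.
Year 9: $280,995 × 2/55 = $10,218. Book value $93,309.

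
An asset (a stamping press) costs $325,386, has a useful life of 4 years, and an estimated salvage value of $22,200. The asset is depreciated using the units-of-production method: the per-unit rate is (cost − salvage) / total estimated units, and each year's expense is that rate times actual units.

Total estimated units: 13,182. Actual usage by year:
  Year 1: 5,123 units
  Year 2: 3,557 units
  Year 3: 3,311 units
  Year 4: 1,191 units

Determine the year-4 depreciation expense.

$27,393

Depreciable base = $325,386 − $22,200 = $303,186.
Rate = $303,186 / 13,182 units = $23 per unit.
Year 1: 5,123 × $23 = $117,829. Book value $207,557.
Year 2: 3,557 × $23 = $81,811. Book value $125,746.
Year 3: 3,311 × $23 = $76,153. Book value $49,593.
Year 4: 1,191 × $23 = $27,393. Book value $22,200.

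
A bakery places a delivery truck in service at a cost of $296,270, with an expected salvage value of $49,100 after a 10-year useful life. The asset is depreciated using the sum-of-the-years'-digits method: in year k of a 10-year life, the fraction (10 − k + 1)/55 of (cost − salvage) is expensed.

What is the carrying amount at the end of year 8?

$62,582

Depreciable base = $296,270 − $49,100 = $247,170.
Sum of the years' digits = 10+9+8+7+6+5+4+3+2+1 = 55.
Year 1: $247,170 × 10/55 = $44,940. Book value $251,330.
Year 2: $247,170 × 9/55 = $40,446. Book value $210,884.
Year 3: $247,170 × 8/55 = $35,952. Book value $174,932.
Year 4: $247,170 × 7/55 = $31,458. Book value $143,474.
Year 5: $247,170 × 6/55 = $26,964. Book value $116,510.
Year 6: $247,170 × 5/55 = $22,470. Book value $94,040.
Year 7: $247,170 × 4/55 = $17,976. Book value $76,064.
Year 8: $247,170 × 3/55 = $13,482. Book value $62,582.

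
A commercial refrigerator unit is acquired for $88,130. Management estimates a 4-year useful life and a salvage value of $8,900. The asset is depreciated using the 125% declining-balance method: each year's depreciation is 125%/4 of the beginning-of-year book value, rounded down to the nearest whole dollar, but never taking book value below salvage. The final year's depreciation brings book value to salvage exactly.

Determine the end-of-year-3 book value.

$28,639

Depreciable base = $88,130 − $8,900 = $79,230.
Year 1: ⌊$88,130 × 125%/4⌋ = $27,540. Book value $60,590.
Year 2: ⌊$60,590 × 125%/4⌋ = $18,934. Book value $41,656.
Year 3: ⌊$41,656 × 125%/4⌋ = $13,017. Book value $28,639.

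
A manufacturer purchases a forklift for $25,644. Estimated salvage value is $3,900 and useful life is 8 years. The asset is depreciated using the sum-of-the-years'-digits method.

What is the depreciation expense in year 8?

$604

Depreciable base = $25,644 − $3,900 = $21,744.
Sum of the years' digits = 8+7+6+5+4+3+2+1 = 36.
Year 1: $21,744 × 8/36 = $4,832. Book value $20,812.
Year 2: $21,744 × 7/36 = $4,228. Book value $16,584.
Year 3: $21,744 × 6/36 = $3,624. Book value $12,960.
Year 4: $21,744 × 5/36 = $3,020. Book value $9,940.
Year 5: $21,744 × 4/36 = $2,416. Book value $7,524.
Year 6: $21,744 × 3/36 = $1,812. Book value $5,712.
Year 7: $21,744 × 2/36 = $1,208. Book value $4,504.
Year 8: $21,744 × 1/36 = $604. Book value $3,900.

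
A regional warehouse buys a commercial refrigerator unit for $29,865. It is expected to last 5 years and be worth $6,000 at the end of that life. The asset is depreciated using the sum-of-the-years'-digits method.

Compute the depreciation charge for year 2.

$6,364

Depreciable base = $29,865 − $6,000 = $23,865.
Sum of the years' digits = 5+4+3+2+1 = 15.
Year 1: $23,865 × 5/15 = $7,955. Book value $21,910.
Year 2: $23,865 × 4/15 = $6,364. Book value $15,546.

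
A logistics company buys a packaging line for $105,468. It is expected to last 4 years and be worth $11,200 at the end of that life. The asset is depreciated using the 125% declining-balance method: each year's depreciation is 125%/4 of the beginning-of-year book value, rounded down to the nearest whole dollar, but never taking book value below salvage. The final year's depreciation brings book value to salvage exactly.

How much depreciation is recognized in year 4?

Depreciable base = $105,468 − $11,200 = $94,268.
Year 1: ⌊$105,468 × 125%/4⌋ = $32,958. Book value $72,510.
Year 2: ⌊$72,510 × 125%/4⌋ = $22,659. Book value $49,851.
Year 3: ⌊$49,851 × 125%/4⌋ = $15,578. Book value $34,273.
Year 4 (final): $34,273 − $11,200 = $23,073. Book value $11,200.

$23,073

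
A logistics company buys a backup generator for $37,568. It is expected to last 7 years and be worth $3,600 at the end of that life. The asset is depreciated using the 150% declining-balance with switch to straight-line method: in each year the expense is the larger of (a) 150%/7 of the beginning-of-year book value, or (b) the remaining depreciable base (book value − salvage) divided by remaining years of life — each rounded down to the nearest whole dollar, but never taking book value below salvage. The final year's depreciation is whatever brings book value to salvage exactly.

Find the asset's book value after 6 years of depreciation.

$7,173

Depreciable base = $37,568 − $3,600 = $33,968.
Year 1: DB = ⌊$37,568 × 150%/7⌋ = $8,050; SL = ⌊$33,968/7⌋ = $4,852 → take DB $8,050. Book value $29,518.
Year 2: DB = ⌊$29,518 × 150%/7⌋ = $6,325; SL = ⌊$25,918/6⌋ = $4,319 → take DB $6,325. Book value $23,193.
Year 3: DB = ⌊$23,193 × 150%/7⌋ = $4,969; SL = ⌊$19,593/5⌋ = $3,918 → take DB $4,969. Book value $18,224.
Year 4: DB = ⌊$18,224 × 150%/7⌋ = $3,905; SL = ⌊$14,624/4⌋ = $3,656 → take DB $3,905. Book value $14,319.
Year 5: DB = ⌊$14,319 × 150%/7⌋ = $3,068; SL = ⌊$10,719/3⌋ = $3,573 → take SL $3,573. Book value $10,746.
Year 6: DB = ⌊$10,746 × 150%/7⌋ = $2,302; SL = ⌊$7,146/2⌋ = $3,573 → take SL $3,573. Book value $7,173.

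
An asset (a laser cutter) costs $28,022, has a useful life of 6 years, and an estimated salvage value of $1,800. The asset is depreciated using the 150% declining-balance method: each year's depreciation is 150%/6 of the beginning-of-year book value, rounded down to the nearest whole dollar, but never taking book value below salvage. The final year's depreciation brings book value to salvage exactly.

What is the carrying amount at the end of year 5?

Depreciable base = $28,022 − $1,800 = $26,222.
Year 1: ⌊$28,022 × 150%/6⌋ = $7,005. Book value $21,017.
Year 2: ⌊$21,017 × 150%/6⌋ = $5,254. Book value $15,763.
Year 3: ⌊$15,763 × 150%/6⌋ = $3,940. Book value $11,823.
Year 4: ⌊$11,823 × 150%/6⌋ = $2,955. Book value $8,868.
Year 5: ⌊$8,868 × 150%/6⌋ = $2,217. Book value $6,651.

$6,651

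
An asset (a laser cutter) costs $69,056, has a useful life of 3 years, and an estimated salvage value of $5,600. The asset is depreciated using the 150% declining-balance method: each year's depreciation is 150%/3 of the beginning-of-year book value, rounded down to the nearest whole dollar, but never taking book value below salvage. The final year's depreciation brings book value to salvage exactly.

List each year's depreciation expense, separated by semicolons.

Depreciable base = $69,056 − $5,600 = $63,456.
Year 1: ⌊$69,056 × 150%/3⌋ = $34,528. Book value $34,528.
Year 2: ⌊$34,528 × 150%/3⌋ = $17,264. Book value $17,264.
Year 3 (final): $17,264 − $5,600 = $11,664. Book value $5,600.

$34,528; $17,264; $11,664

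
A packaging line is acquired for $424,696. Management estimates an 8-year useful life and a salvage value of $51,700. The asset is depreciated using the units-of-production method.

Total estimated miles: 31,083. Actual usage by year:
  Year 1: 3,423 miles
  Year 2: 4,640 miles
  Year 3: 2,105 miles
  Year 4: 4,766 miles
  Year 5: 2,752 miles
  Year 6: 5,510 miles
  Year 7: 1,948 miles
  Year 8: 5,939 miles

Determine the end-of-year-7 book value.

$122,968

Depreciable base = $424,696 − $51,700 = $372,996.
Rate = $372,996 / 31,083 miles = $12 per mile.
Year 1: 3,423 × $12 = $41,076. Book value $383,620.
Year 2: 4,640 × $12 = $55,680. Book value $327,940.
Year 3: 2,105 × $12 = $25,260. Book value $302,680.
Year 4: 4,766 × $12 = $57,192. Book value $245,488.
Year 5: 2,752 × $12 = $33,024. Book value $212,464.
Year 6: 5,510 × $12 = $66,120. Book value $146,344.
Year 7: 1,948 × $12 = $23,376. Book value $122,968.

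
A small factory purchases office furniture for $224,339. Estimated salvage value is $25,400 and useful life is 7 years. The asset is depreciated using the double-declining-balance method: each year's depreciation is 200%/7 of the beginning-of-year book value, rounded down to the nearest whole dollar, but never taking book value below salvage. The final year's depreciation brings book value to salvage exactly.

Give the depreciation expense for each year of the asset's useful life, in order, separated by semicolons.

Depreciable base = $224,339 − $25,400 = $198,939.
Year 1: ⌊$224,339 × 200%/7⌋ = $64,096. Book value $160,243.
Year 2: ⌊$160,243 × 200%/7⌋ = $45,783. Book value $114,460.
Year 3: ⌊$114,460 × 200%/7⌋ = $32,702. Book value $81,758.
Year 4: ⌊$81,758 × 200%/7⌋ = $23,359. Book value $58,399.
Year 5: ⌊$58,399 × 200%/7⌋ = $16,685. Book value $41,714.
Year 6: ⌊$41,714 × 200%/7⌋ = $11,918. Book value $29,796.
Year 7 (final): $29,796 − $25,400 = $4,396. Book value $25,400.

$64,096; $45,783; $32,702; $23,359; $16,685; $11,918; $4,396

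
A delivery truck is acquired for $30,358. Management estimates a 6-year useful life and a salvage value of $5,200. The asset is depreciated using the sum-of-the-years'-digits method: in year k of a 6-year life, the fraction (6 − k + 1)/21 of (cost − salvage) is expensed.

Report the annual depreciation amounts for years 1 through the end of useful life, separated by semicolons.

$7,188; $5,990; $4,792; $3,594; $2,396; $1,198

Depreciable base = $30,358 − $5,200 = $25,158.
Sum of the years' digits = 6+5+4+3+2+1 = 21.
Year 1: $25,158 × 6/21 = $7,188. Book value $23,170.
Year 2: $25,158 × 5/21 = $5,990. Book value $17,180.
Year 3: $25,158 × 4/21 = $4,792. Book value $12,388.
Year 4: $25,158 × 3/21 = $3,594. Book value $8,794.
Year 5: $25,158 × 2/21 = $2,396. Book value $6,398.
Year 6: $25,158 × 1/21 = $1,198. Book value $5,200.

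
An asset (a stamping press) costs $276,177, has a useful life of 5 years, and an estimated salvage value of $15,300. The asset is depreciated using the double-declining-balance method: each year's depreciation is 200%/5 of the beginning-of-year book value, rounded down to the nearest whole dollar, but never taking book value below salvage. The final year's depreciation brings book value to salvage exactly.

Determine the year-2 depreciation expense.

$66,282

Depreciable base = $276,177 − $15,300 = $260,877.
Year 1: ⌊$276,177 × 200%/5⌋ = $110,470. Book value $165,707.
Year 2: ⌊$165,707 × 200%/5⌋ = $66,282. Book value $99,425.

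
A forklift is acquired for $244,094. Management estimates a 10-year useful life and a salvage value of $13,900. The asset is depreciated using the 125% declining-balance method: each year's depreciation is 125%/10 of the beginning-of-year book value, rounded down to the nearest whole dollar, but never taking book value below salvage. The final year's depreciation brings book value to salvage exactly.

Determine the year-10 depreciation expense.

$59,492

Depreciable base = $244,094 − $13,900 = $230,194.
Year 1: ⌊$244,094 × 125%/10⌋ = $30,511. Book value $213,583.
Year 2: ⌊$213,583 × 125%/10⌋ = $26,697. Book value $186,886.
Year 3: ⌊$186,886 × 125%/10⌋ = $23,360. Book value $163,526.
Year 4: ⌊$163,526 × 125%/10⌋ = $20,440. Book value $143,086.
Year 5: ⌊$143,086 × 125%/10⌋ = $17,885. Book value $125,201.
Year 6: ⌊$125,201 × 125%/10⌋ = $15,650. Book value $109,551.
Year 7: ⌊$109,551 × 125%/10⌋ = $13,693. Book value $95,858.
Year 8: ⌊$95,858 × 125%/10⌋ = $11,982. Book value $83,876.
Year 9: ⌊$83,876 × 125%/10⌋ = $10,484. Book value $73,392.
Year 10 (final): $73,392 − $13,900 = $59,492. Book value $13,900.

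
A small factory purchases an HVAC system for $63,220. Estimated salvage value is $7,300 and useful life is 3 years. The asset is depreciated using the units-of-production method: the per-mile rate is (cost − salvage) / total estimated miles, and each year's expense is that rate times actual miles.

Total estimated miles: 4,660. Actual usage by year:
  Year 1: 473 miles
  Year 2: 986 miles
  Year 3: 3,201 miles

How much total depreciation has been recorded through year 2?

Depreciable base = $63,220 − $7,300 = $55,920.
Rate = $55,920 / 4,660 miles = $12 per mile.
Year 1: 473 × $12 = $5,676. Book value $57,544.
Year 2: 986 × $12 = $11,832. Book value $45,712.
Accumulated through year 2 = $63,220 − $45,712 = $17,508.

$17,508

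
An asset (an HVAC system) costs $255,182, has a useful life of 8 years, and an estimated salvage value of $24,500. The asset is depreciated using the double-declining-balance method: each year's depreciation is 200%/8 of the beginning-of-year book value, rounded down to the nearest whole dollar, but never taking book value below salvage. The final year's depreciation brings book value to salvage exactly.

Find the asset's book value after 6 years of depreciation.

Depreciable base = $255,182 − $24,500 = $230,682.
Year 1: ⌊$255,182 × 200%/8⌋ = $63,795. Book value $191,387.
Year 2: ⌊$191,387 × 200%/8⌋ = $47,846. Book value $143,541.
Year 3: ⌊$143,541 × 200%/8⌋ = $35,885. Book value $107,656.
Year 4: ⌊$107,656 × 200%/8⌋ = $26,914. Book value $80,742.
Year 5: ⌊$80,742 × 200%/8⌋ = $20,185. Book value $60,557.
Year 6: ⌊$60,557 × 200%/8⌋ = $15,139. Book value $45,418.

$45,418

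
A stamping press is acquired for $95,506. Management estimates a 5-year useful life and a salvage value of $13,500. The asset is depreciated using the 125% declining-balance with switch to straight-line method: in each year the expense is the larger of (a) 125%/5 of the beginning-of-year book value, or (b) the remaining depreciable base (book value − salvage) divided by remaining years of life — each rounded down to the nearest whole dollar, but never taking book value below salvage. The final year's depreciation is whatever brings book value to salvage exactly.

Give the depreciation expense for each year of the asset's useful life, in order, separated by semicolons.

Depreciable base = $95,506 − $13,500 = $82,006.
Year 1: DB = ⌊$95,506 × 125%/5⌋ = $23,876; SL = ⌊$82,006/5⌋ = $16,401 → take DB $23,876. Book value $71,630.
Year 2: DB = ⌊$71,630 × 125%/5⌋ = $17,907; SL = ⌊$58,130/4⌋ = $14,532 → take DB $17,907. Book value $53,723.
Year 3: DB = ⌊$53,723 × 125%/5⌋ = $13,430; SL = ⌊$40,223/3⌋ = $13,407 → take DB $13,430. Book value $40,293.
Year 4: DB = ⌊$40,293 × 125%/5⌋ = $10,073; SL = ⌊$26,793/2⌋ = $13,396 → take SL $13,396. Book value $26,897.
Year 5 (final): $26,897 − $13,500 = $13,397. Book value $13,500.

$23,876; $17,907; $13,430; $13,396; $13,397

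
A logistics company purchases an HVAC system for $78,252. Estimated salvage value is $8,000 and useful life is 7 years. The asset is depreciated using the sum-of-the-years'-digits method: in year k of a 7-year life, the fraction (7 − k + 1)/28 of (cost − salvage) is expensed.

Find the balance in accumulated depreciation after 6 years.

$67,743

Depreciable base = $78,252 − $8,000 = $70,252.
Sum of the years' digits = 7+6+5+4+3+2+1 = 28.
Year 1: $70,252 × 7/28 = $17,563. Book value $60,689.
Year 2: $70,252 × 6/28 = $15,054. Book value $45,635.
Year 3: $70,252 × 5/28 = $12,545. Book value $33,090.
Year 4: $70,252 × 4/28 = $10,036. Book value $23,054.
Year 5: $70,252 × 3/28 = $7,527. Book value $15,527.
Year 6: $70,252 × 2/28 = $5,018. Book value $10,509.
Accumulated through year 6 = $78,252 − $10,509 = $67,743.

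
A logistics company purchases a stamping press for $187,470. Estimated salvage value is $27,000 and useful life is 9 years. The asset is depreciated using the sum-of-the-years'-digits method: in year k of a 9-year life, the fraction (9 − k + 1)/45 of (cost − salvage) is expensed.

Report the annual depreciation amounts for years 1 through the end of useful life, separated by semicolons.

$32,094; $28,528; $24,962; $21,396; $17,830; $14,264; $10,698; $7,132; $3,566

Depreciable base = $187,470 − $27,000 = $160,470.
Sum of the years' digits = 9+8+7+6+5+4+3+2+1 = 45.
Year 1: $160,470 × 9/45 = $32,094. Book value $155,376.
Year 2: $160,470 × 8/45 = $28,528. Book value $126,848.
Year 3: $160,470 × 7/45 = $24,962. Book value $101,886.
Year 4: $160,470 × 6/45 = $21,396. Book value $80,490.
Year 5: $160,470 × 5/45 = $17,830. Book value $62,660.
Year 6: $160,470 × 4/45 = $14,264. Book value $48,396.
Year 7: $160,470 × 3/45 = $10,698. Book value $37,698.
Year 8: $160,470 × 2/45 = $7,132. Book value $30,566.
Year 9: $160,470 × 1/45 = $3,566. Book value $27,000.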